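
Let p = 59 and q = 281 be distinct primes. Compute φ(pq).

φ(pq) = (p−1)(q−1) = 58 · 280 = 16240.

16240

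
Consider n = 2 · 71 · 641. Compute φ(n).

φ(2) = 2 − 1 = 1.
φ(71) = 71 − 1 = 70.
φ(641) = 641 − 1 = 640.
φ(91022) = 1 × 70 × 640 = 44800.

44800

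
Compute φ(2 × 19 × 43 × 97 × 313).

22643712

φ(2) = 2 − 1 = 1.
φ(19) = 19 − 1 = 18.
φ(43) = 43 − 1 = 42.
φ(97) = 97 − 1 = 96.
φ(313) = 313 − 1 = 312.
Since φ is multiplicative, φ(49609874) = 1 · 18 · 42 · 96 · 312 = 22643712.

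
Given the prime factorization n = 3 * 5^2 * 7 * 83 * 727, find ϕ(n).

φ(31679025) = 31679025 · (1 − 1/3) · (1 − 1/5) · (1 − 1/7) · (1 − 1/83) · (1 − 1/727)
       = 31679025 · 2857536/6335805 = 14287680.

14287680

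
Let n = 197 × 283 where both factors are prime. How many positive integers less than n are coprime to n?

φ(n) = (p − 1)(q − 1) = (197−1)(283−1) = 196·282 = 55272.

55272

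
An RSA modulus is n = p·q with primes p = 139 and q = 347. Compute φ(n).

For distinct primes, φ(pq) = (p−1)(q−1) = 138 × 346 = 47748.

47748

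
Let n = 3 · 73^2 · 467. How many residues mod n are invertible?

4898592

φ(7465929) = 7465929 · (1 − 1/3) · (1 − 1/73) · (1 − 1/467)
       = 7465929 · 67104/102273 = 4898592.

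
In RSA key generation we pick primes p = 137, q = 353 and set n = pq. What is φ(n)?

47872

For distinct primes, φ(pq) = (p−1)(q−1) = 136 × 352 = 47872.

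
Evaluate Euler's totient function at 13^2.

156

φ(13^2) = 13^2 − 13^1 = 169 − 13 = 156.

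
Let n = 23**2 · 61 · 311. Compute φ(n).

φ(23^2) = 23^1·(23−1) = 23·22 = 506.
φ(61) = 61 − 1 = 60.
φ(311) = 311 − 1 = 310.
φ(10035659) = 506 × 60 × 310 = 9411600.

9411600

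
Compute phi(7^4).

φ(2401) = 2401 · (1 − 1/7)
       = 2401 · 6/7 = 2058.

2058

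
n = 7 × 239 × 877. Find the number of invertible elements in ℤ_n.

φ(1467221) = 1467221 · (1 − 1/7) · (1 − 1/239) · (1 − 1/877)
       = 1467221 · 1250928/1467221 = 1250928.

1250928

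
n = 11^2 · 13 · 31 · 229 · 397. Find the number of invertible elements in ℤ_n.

3575404800

φ(11^2) = 11^1·(11−1) = 11·10 = 110.
φ(13) = 13 − 1 = 12.
φ(31) = 31 − 1 = 30.
φ(229) = 229 − 1 = 228.
φ(397) = 397 − 1 = 396.
Since φ is multiplicative, φ(4433190619) = 110 · 12 · 30 · 228 · 396 = 3575404800.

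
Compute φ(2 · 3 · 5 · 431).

φ(12930) = 12930 · (1 − 1/2) · (1 − 1/3) · (1 − 1/5) · (1 − 1/431)
       = 12930 · 3440/12930 = 3440.

3440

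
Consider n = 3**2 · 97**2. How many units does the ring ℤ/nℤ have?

55872

φ(3^2) = 3^1·(3−1) = 3·2 = 6.
φ(97^2) = 97^1·(97−1) = 97·96 = 9312.
Since φ is multiplicative, φ(84681) = 6 · 9312 = 55872.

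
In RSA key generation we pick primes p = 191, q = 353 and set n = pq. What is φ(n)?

66880

φ(pq) = (p−1)(q−1) = 190 · 352 = 66880.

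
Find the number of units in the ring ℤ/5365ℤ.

Factor 5365: 5365 = 5 · 29 · 37.
φ(5) = 5 − 1 = 4.
φ(29) = 29 − 1 = 28.
φ(37) = 37 − 1 = 36.
Multiply: 4 · 28 · 36 = 4032.

4032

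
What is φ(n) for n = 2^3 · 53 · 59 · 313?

3763968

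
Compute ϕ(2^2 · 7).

12

φ(2^2) = 2^2 − 2^1 = 4 − 2 = 2.
φ(7) = 7 − 1 = 6.
Since φ is multiplicative, φ(28) = 2 · 6 = 12.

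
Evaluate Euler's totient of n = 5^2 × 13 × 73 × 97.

1658880

φ(5^2) = 5^1·(5−1) = 5·4 = 20.
φ(13) = 13 − 1 = 12.
φ(73) = 73 − 1 = 72.
φ(97) = 97 − 1 = 96.
φ(2301325) = 20 × 12 × 72 × 96 = 1658880.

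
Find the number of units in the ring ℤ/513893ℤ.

Prime factorization: 513893 = 17 × 19 × 37 × 43.
φ(17) = 17 − 1 = 16.
φ(19) = 19 − 1 = 18.
φ(37) = 37 − 1 = 36.
φ(43) = 43 − 1 = 42.
Since φ is multiplicative, φ(513893) = 16 · 18 · 36 · 42 = 435456.

435456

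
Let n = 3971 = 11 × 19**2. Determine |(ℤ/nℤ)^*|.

3420

φ(11) = 11 − 1 = 10.
φ(19^2) = 19^2 − 19^1 = 361 − 19 = 342.
φ(3971) = 10 × 342 = 3420.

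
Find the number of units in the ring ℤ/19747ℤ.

15120

Prime factorization: 19747 = 7**2 · 13 · 31.
φ(7^2) = 7^1·(7−1) = 7·6 = 42.
φ(13) = 13 − 1 = 12.
φ(31) = 31 − 1 = 30.
Since φ is multiplicative, φ(19747) = 42 · 12 · 30 = 15120.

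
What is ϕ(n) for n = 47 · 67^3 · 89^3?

φ(47) = 47 − 1 = 46.
φ(67^3) = 67^2·(67−1) = 4489·66 = 296274.
φ(89^3) = 89^3 − 89^2 = 704969 − 7921 = 697048.
φ(9965343793309) = 46 × 296274 × 697048 = 9499791160992.

9499791160992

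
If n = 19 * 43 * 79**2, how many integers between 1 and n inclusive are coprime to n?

4658472

φ(19) = 19 − 1 = 18.
φ(43) = 43 − 1 = 42.
φ(79^2) = 79^1·(79−1) = 79·78 = 6162.
Multiply: 18 · 42 · 6162 = 4658472.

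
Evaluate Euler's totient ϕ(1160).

First factor: 1160 = 2^3 · 5 · 29.
φ(1160) = 1160 · (1 − 1/2) · (1 − 1/5) · (1 − 1/29)
       = 1160 · 112/290 = 448.

448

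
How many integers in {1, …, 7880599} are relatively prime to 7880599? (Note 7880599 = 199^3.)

φ(199^3) = 199^2·(199−1) = 39601·198 = 7840998.

7840998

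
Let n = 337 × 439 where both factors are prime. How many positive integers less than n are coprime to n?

φ(337) = 337 − 1 = 336.
φ(439) = 439 − 1 = 438.
Multiply: 336 · 438 = 147168.

147168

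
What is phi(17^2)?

φ(17^2) = 17^2 − 17^1 = 289 − 17 = 272.

272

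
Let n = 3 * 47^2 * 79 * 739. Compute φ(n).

248906736

φ(3) = 3 − 1 = 2.
φ(47^2) = 47^2 − 47^1 = 2209 − 47 = 2162.
φ(79) = 79 − 1 = 78.
φ(739) = 739 − 1 = 738.
Since φ is multiplicative, φ(386890887) = 2 · 2162 · 78 · 738 = 248906736.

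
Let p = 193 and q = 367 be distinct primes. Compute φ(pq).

φ(n) = (p − 1)(q − 1) = (193−1)(367−1) = 192·366 = 70272.

70272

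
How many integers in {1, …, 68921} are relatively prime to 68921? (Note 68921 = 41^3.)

67240

φ(41^3) = 41^2·(41−1) = 1681·40 = 67240.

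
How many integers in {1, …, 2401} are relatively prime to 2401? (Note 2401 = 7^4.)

φ(7^4) = 7^4 − 7^3 = 2401 − 343 = 2058.

2058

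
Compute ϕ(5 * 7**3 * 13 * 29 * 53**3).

57716725248

φ(96257168735) = 96257168735 · (1 − 1/5) · (1 − 1/7) · (1 − 1/13) · (1 − 1/29) · (1 − 1/53)
       = 96257168735 · 419328/699335 = 57716725248.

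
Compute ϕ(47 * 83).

φ(3901) = 3901 · (1 − 1/47) · (1 − 1/83)
       = 3901 · 3772/3901 = 3772.

3772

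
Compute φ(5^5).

2500

φ(5^5) = 5^5 − 5^4 = 3125 − 625 = 2500.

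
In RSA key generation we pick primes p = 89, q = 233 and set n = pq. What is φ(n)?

20416

φ(n) = (p − 1)(q − 1) = (89−1)(233−1) = 88·232 = 20416.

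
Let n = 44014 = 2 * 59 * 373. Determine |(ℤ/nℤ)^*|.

φ(2) = 2 − 1 = 1.
φ(59) = 59 − 1 = 58.
φ(373) = 373 − 1 = 372.
φ(44014) = 1 × 58 × 372 = 21576.

21576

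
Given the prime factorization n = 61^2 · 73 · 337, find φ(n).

88542720

φ(61^2) = 61^2 − 61^1 = 3721 − 61 = 3660.
φ(73) = 73 − 1 = 72.
φ(337) = 337 − 1 = 336.
Since φ is multiplicative, φ(91540321) = 3660 · 72 · 336 = 88542720.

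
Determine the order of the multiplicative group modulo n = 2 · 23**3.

11638

φ(24334) = 24334 · (1 − 1/2) · (1 − 1/23)
       = 24334 · 22/46 = 11638.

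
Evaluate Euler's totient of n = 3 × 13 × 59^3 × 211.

1017565920

φ(3) = 3 − 1 = 2.
φ(13) = 13 − 1 = 12.
φ(59^3) = 59^3 − 59^2 = 205379 − 3481 = 201898.
φ(211) = 211 − 1 = 210.
Multiply: 2 · 12 · 201898 · 210 = 1017565920.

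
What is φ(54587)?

First factor: 54587 = 13^2 × 17 × 19.
φ(13^2) = 13^2 − 13^1 = 169 − 13 = 156.
φ(17) = 17 − 1 = 16.
φ(19) = 19 − 1 = 18.
Since φ is multiplicative, φ(54587) = 156 · 16 · 18 = 44928.

44928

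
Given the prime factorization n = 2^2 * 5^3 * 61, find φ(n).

φ(2^2) = 2^1·(2−1) = 2·1 = 2.
φ(5^3) = 5^2·(5−1) = 25·4 = 100.
φ(61) = 61 − 1 = 60.
φ(30500) = 2 × 100 × 60 = 12000.

12000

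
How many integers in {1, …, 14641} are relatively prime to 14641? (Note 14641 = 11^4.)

φ(14641) = 14641 · (1 − 1/11)
       = 14641 · 10/11 = 13310.

13310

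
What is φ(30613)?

Prime factorization: 30613 = 11^3 · 23.
φ(11^3) = 11^3 − 11^2 = 1331 − 121 = 1210.
φ(23) = 23 − 1 = 22.
Multiply: 1210 · 22 = 26620.

26620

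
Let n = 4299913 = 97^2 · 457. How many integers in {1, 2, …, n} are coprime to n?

φ(97^2) = 97^1·(97−1) = 97·96 = 9312.
φ(457) = 457 − 1 = 456.
φ(4299913) = 9312 × 456 = 4246272.

4246272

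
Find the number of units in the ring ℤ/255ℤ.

Prime factorization: 255 = 3 * 5 * 17.
φ(3) = 3 − 1 = 2.
φ(5) = 5 − 1 = 4.
φ(17) = 17 − 1 = 16.
Since φ is multiplicative, φ(255) = 2 · 4 · 16 = 128.

128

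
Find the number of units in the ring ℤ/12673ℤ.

First factor: 12673 = 19 × 23 × 29.
φ(12673) = 12673 · (1 − 1/19) · (1 − 1/23) · (1 − 1/29)
       = 12673 · 11088/12673 = 11088.

11088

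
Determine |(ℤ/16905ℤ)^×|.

7392

Prime factorization: 16905 = 3 × 5 × 7^2 × 23.
φ(16905) = 16905 · (1 − 1/3) · (1 − 1/5) · (1 − 1/7) · (1 − 1/23)
       = 16905 · 1056/2415 = 7392.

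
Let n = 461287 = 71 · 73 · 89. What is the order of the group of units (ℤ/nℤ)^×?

443520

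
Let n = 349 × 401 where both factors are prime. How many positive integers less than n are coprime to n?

φ(139949) = 139949 · (1 − 1/349) · (1 − 1/401)
       = 139949 · 139200/139949 = 139200.

139200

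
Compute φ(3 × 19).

36

φ(3) = 3 − 1 = 2.
φ(19) = 19 − 1 = 18.
Multiply: 2 · 18 = 36.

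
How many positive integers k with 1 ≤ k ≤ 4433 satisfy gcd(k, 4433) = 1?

3600

4433 = 11 · 13 · 31.
φ(11) = 11 − 1 = 10.
φ(13) = 13 − 1 = 12.
φ(31) = 31 − 1 = 30.
Since φ is multiplicative, φ(4433) = 10 · 12 · 30 = 3600.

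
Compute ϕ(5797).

4800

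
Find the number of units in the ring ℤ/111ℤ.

72

Factor 111: 111 = 3 × 37.
φ(111) = 111 · (1 − 1/3) · (1 − 1/37)
       = 111 · 72/111 = 72.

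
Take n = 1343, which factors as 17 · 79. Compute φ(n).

φ(17) = 17 − 1 = 16.
φ(79) = 79 − 1 = 78.
Since φ is multiplicative, φ(1343) = 16 · 78 = 1248.

1248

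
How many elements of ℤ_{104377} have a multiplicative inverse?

77760

Factor 104377: 104377 = 7 · 13 · 31 · 37.
φ(7) = 7 − 1 = 6.
φ(13) = 13 − 1 = 12.
φ(31) = 31 − 1 = 30.
φ(37) = 37 − 1 = 36.
Multiply: 6 · 12 · 30 · 36 = 77760.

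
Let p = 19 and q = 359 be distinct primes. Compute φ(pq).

6444

φ(n) = (p − 1)(q − 1) = (19−1)(359−1) = 18·358 = 6444.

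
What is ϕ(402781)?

338688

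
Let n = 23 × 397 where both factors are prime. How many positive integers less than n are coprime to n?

8712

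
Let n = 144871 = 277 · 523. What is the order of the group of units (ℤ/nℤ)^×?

144072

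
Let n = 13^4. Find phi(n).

26364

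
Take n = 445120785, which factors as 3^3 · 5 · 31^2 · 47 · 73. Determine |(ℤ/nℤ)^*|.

221771520

φ(3^3) = 3^3 − 3^2 = 27 − 9 = 18.
φ(5) = 5 − 1 = 4.
φ(31^2) = 31^2 − 31^1 = 961 − 31 = 930.
φ(47) = 47 − 1 = 46.
φ(73) = 73 − 1 = 72.
φ(445120785) = 18 × 4 × 930 × 46 × 72 = 221771520.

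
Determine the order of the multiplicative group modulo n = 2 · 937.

936

φ(1874) = 1874 · (1 − 1/2) · (1 − 1/937)
       = 1874 · 936/1874 = 936.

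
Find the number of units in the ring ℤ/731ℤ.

672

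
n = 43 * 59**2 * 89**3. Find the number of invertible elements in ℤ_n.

100182526752

φ(105521874827) = 105521874827 · (1 − 1/43) · (1 − 1/59) · (1 − 1/89)
       = 105521874827 · 214368/225793 = 100182526752.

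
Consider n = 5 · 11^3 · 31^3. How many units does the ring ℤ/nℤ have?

φ(5) = 5 − 1 = 4.
φ(11^3) = 11^2·(11−1) = 121·10 = 1210.
φ(31^3) = 31^3 − 31^2 = 29791 − 961 = 28830.
φ(198259105) = 4 × 1210 × 28830 = 139537200.

139537200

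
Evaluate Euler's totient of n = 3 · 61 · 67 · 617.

4878720

φ(7565037) = 7565037 · (1 − 1/3) · (1 − 1/61) · (1 − 1/67) · (1 − 1/617)
       = 7565037 · 4878720/7565037 = 4878720.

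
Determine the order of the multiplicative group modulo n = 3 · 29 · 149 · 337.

φ(3) = 3 − 1 = 2.
φ(29) = 29 − 1 = 28.
φ(149) = 149 − 1 = 148.
φ(337) = 337 − 1 = 336.
φ(4368531) = 2 × 28 × 148 × 336 = 2784768.

2784768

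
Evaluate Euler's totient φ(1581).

960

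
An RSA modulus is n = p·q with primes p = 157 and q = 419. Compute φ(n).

φ(n) = (p − 1)(q − 1) = (157−1)(419−1) = 156·418 = 65208.

65208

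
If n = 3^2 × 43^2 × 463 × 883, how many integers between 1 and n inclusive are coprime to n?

φ(3^2) = 3^2 − 3^1 = 9 − 3 = 6.
φ(43^2) = 43^1·(43−1) = 43·42 = 1806.
φ(463) = 463 − 1 = 462.
φ(883) = 883 − 1 = 882.
Since φ is multiplicative, φ(6803323389) = 6 · 1806 · 462 · 882 = 4415496624.

4415496624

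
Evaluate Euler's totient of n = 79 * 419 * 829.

φ(79) = 79 − 1 = 78.
φ(419) = 419 − 1 = 418.
φ(829) = 829 − 1 = 828.
Multiply: 78 · 418 · 828 = 26996112.

26996112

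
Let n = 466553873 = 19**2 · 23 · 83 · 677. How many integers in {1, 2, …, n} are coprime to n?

φ(19^2) = 19^2 − 19^1 = 361 − 19 = 342.
φ(23) = 23 − 1 = 22.
φ(83) = 83 − 1 = 82.
φ(677) = 677 − 1 = 676.
Multiply: 342 · 22 · 82 · 676 = 417070368.

417070368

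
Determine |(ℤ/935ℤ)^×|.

Factor 935: 935 = 5 · 11 · 17.
φ(935) = 935 · (1 − 1/5) · (1 − 1/11) · (1 − 1/17)
       = 935 · 640/935 = 640.

640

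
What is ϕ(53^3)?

146068

φ(148877) = 148877 · (1 − 1/53)
       = 148877 · 52/53 = 146068.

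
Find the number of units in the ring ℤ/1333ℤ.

1260

Factor 1333: 1333 = 31 · 43.
φ(1333) = 1333 · (1 − 1/31) · (1 − 1/43)
       = 1333 · 1260/1333 = 1260.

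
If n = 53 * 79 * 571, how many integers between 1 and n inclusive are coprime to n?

2311920

φ(2390777) = 2390777 · (1 − 1/53) · (1 − 1/79) · (1 − 1/571)
       = 2390777 · 2311920/2390777 = 2311920.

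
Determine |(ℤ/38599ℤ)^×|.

Prime factorization: 38599 = 11^3 * 29.
φ(38599) = 38599 · (1 − 1/11) · (1 − 1/29)
       = 38599 · 280/319 = 33880.

33880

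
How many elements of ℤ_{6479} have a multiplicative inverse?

5400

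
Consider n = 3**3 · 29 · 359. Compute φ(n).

φ(3^3) = 3^3 − 3^2 = 27 − 9 = 18.
φ(29) = 29 − 1 = 28.
φ(359) = 359 − 1 = 358.
Multiply: 18 · 28 · 358 = 180432.

180432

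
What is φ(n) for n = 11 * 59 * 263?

φ(11) = 11 − 1 = 10.
φ(59) = 59 − 1 = 58.
φ(263) = 263 − 1 = 262.
φ(170687) = 10 × 58 × 262 = 151960.

151960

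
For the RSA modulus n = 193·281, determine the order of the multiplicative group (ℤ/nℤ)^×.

φ(n) = (p − 1)(q − 1) = (193−1)(281−1) = 192·280 = 53760.

53760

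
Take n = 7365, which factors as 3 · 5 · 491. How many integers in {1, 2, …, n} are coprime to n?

φ(7365) = 7365 · (1 − 1/3) · (1 − 1/5) · (1 − 1/491)
       = 7365 · 3920/7365 = 3920.

3920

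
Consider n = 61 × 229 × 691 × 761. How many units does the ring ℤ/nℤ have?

7173792000

φ(7345612619) = 7345612619 · (1 − 1/61) · (1 − 1/229) · (1 − 1/691) · (1 − 1/761)
       = 7345612619 · 7173792000/7345612619 = 7173792000.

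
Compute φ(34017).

34017 = 3 × 17 × 23 × 29.
φ(34017) = 34017 · (1 − 1/3) · (1 − 1/17) · (1 − 1/23) · (1 − 1/29)
       = 34017 · 19712/34017 = 19712.

19712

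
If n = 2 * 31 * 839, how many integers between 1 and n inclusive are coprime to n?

φ(52018) = 52018 · (1 − 1/2) · (1 − 1/31) · (1 − 1/839)
       = 52018 · 25140/52018 = 25140.

25140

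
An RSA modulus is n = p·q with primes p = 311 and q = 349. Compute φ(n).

107880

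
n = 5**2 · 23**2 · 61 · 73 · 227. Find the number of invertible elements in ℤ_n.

φ(13368239975) = 13368239975 · (1 − 1/5) · (1 − 1/23) · (1 − 1/61) · (1 − 1/73) · (1 − 1/227)
       = 13368239975 · 85916160/116245565 = 9880358400.

9880358400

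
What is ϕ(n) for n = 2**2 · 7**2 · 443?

37128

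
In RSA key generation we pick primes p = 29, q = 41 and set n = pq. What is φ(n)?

1120

φ(n) = (p − 1)(q − 1) = (29−1)(41−1) = 28·40 = 1120.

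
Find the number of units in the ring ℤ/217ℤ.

180

First factor: 217 = 7 × 31.
φ(7) = 7 − 1 = 6.
φ(31) = 31 − 1 = 30.
Multiply: 6 · 30 = 180.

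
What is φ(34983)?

20592

First factor: 34983 = 3^2 · 13^2 · 23.
φ(34983) = 34983 · (1 − 1/3) · (1 − 1/13) · (1 − 1/23)
       = 34983 · 528/897 = 20592.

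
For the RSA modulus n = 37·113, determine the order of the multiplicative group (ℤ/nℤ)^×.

4032

For distinct primes, φ(pq) = (p−1)(q−1) = 36 × 112 = 4032.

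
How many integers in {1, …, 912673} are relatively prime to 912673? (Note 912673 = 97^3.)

φ(912673) = 912673 · (1 − 1/97)
       = 912673 · 96/97 = 903264.

903264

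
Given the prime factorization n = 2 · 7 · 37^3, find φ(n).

φ(709142) = 709142 · (1 − 1/2) · (1 − 1/7) · (1 − 1/37)
       = 709142 · 216/518 = 295704.

295704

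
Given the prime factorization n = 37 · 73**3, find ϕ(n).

13812768

φ(37) = 37 − 1 = 36.
φ(73^3) = 73^3 − 73^2 = 389017 − 5329 = 383688.
φ(14393629) = 36 × 383688 = 13812768.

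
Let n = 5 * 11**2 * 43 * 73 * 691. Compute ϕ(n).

φ(1312274645) = 1312274645 · (1 − 1/5) · (1 − 1/11) · (1 − 1/43) · (1 − 1/73) · (1 − 1/691)
       = 1312274645 · 83462400/119297695 = 918086400.

918086400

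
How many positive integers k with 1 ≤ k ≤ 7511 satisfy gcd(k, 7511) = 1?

First factor: 7511 = 7 * 29 * 37.
φ(7511) = 7511 · (1 − 1/7) · (1 − 1/29) · (1 − 1/37)
       = 7511 · 6048/7511 = 6048.

6048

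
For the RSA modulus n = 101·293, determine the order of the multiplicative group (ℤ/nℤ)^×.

29200

For distinct primes, φ(pq) = (p−1)(q−1) = 100 × 292 = 29200.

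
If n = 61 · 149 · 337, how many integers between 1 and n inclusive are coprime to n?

2983680

φ(3062993) = 3062993 · (1 − 1/61) · (1 − 1/149) · (1 − 1/337)
       = 3062993 · 2983680/3062993 = 2983680.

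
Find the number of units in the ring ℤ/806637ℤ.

Prime factorization: 806637 = 3 · 13^2 · 37 · 43.
φ(3) = 3 − 1 = 2.
φ(13^2) = 13^1·(13−1) = 13·12 = 156.
φ(37) = 37 − 1 = 36.
φ(43) = 43 − 1 = 42.
Multiply: 2 · 156 · 36 · 42 = 471744.

471744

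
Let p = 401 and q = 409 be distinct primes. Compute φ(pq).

163200

φ(n) = (p − 1)(q − 1) = (401−1)(409−1) = 400·408 = 163200.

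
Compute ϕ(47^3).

101614

φ(47^3) = 47^3 − 47^2 = 103823 − 2209 = 101614.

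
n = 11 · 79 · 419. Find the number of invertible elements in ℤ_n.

φ(11) = 11 − 1 = 10.
φ(79) = 79 − 1 = 78.
φ(419) = 419 − 1 = 418.
φ(364111) = 10 × 78 × 418 = 326040.

326040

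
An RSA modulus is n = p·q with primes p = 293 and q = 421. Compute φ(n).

122640

φ(123353) = 123353 · (1 − 1/293) · (1 − 1/421)
       = 123353 · 122640/123353 = 122640.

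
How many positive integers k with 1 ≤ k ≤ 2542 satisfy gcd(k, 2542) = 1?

Factor 2542: 2542 = 2 · 31 · 41.
φ(2542) = 2542 · (1 − 1/2) · (1 − 1/31) · (1 − 1/41)
       = 2542 · 1200/2542 = 1200.

1200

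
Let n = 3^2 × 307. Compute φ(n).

φ(2763) = 2763 · (1 − 1/3) · (1 − 1/307)
       = 2763 · 612/921 = 1836.

1836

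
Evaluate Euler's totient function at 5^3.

φ(5^3) = 5^3 − 5^2 = 125 − 25 = 100.

100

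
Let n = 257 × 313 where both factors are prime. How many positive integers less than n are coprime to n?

φ(n) = (p − 1)(q − 1) = (257−1)(313−1) = 256·312 = 79872.

79872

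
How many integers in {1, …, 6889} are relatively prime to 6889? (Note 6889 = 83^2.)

φ(6889) = 6889 · (1 − 1/83)
       = 6889 · 82/83 = 6806.

6806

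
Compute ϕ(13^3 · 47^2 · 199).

868138128

φ(965781427) = 965781427 · (1 − 1/13) · (1 − 1/47) · (1 − 1/199)
       = 965781427 · 109296/121589 = 868138128.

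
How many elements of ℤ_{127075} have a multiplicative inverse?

First factor: 127075 = 5^2 * 13 * 17 * 23.
φ(127075) = 127075 · (1 − 1/5) · (1 − 1/13) · (1 − 1/17) · (1 − 1/23)
       = 127075 · 16896/25415 = 84480.

84480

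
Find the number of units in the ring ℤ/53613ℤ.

28512

53613 = 3**2 · 7 · 23 · 37.
φ(3^2) = 3^2 − 3^1 = 9 − 3 = 6.
φ(7) = 7 − 1 = 6.
φ(23) = 23 − 1 = 22.
φ(37) = 37 − 1 = 36.
Multiply: 6 · 6 · 22 · 36 = 28512.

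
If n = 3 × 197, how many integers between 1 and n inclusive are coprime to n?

φ(3) = 3 − 1 = 2.
φ(197) = 197 − 1 = 196.
Multiply: 2 · 196 = 392.

392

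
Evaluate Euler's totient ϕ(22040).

Factor 22040: 22040 = 2**3 · 5 · 19 · 29.
φ(2^3) = 2^3 − 2^2 = 8 − 4 = 4.
φ(5) = 5 − 1 = 4.
φ(19) = 19 − 1 = 18.
φ(29) = 29 − 1 = 28.
φ(22040) = 4 × 4 × 18 × 28 = 8064.

8064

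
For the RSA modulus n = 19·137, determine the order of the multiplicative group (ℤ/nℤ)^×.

2448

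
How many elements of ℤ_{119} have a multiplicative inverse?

96

Factor 119: 119 = 7 · 17.
φ(119) = 119 · (1 − 1/7) · (1 − 1/17)
       = 119 · 96/119 = 96.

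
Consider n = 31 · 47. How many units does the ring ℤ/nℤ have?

1380

φ(1457) = 1457 · (1 − 1/31) · (1 − 1/47)
       = 1457 · 1380/1457 = 1380.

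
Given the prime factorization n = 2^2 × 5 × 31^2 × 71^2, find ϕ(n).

36976800

φ(96888020) = 96888020 · (1 − 1/2) · (1 − 1/5) · (1 − 1/31) · (1 − 1/71)
       = 96888020 · 8400/22010 = 36976800.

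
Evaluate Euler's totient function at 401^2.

φ(160801) = 160801 · (1 − 1/401)
       = 160801 · 400/401 = 160400.

160400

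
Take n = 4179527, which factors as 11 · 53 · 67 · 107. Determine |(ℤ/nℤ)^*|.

φ(4179527) = 4179527 · (1 − 1/11) · (1 − 1/53) · (1 − 1/67) · (1 − 1/107)
       = 4179527 · 3637920/4179527 = 3637920.

3637920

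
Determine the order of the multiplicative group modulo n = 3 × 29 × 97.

5376

φ(3) = 3 − 1 = 2.
φ(29) = 29 − 1 = 28.
φ(97) = 97 − 1 = 96.
Since φ is multiplicative, φ(8439) = 2 · 28 · 96 = 5376.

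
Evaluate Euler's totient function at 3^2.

6

φ(9) = 9 · (1 − 1/3)
       = 9 · 2/3 = 6.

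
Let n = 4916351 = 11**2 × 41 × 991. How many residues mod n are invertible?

φ(4916351) = 4916351 · (1 − 1/11) · (1 − 1/41) · (1 − 1/991)
       = 4916351 · 396000/446941 = 4356000.

4356000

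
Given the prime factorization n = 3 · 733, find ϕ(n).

φ(2199) = 2199 · (1 − 1/3) · (1 − 1/733)
       = 2199 · 1464/2199 = 1464.

1464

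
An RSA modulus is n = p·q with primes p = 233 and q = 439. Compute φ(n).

101616

For distinct primes, φ(pq) = (p−1)(q−1) = 232 × 438 = 101616.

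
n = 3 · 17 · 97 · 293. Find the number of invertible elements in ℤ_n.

φ(3) = 3 − 1 = 2.
φ(17) = 17 − 1 = 16.
φ(97) = 97 − 1 = 96.
φ(293) = 293 − 1 = 292.
Multiply: 2 · 16 · 96 · 292 = 897024.

897024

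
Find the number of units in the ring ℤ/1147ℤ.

1147 = 31 * 37.
φ(1147) = 1147 · (1 − 1/31) · (1 − 1/37)
       = 1147 · 1080/1147 = 1080.

1080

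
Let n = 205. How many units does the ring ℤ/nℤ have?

160

205 = 5 * 41.
φ(5) = 5 − 1 = 4.
φ(41) = 41 − 1 = 40.
Since φ is multiplicative, φ(205) = 4 · 40 = 160.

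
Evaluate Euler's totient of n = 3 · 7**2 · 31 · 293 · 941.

φ(3) = 3 − 1 = 2.
φ(7^2) = 7^1·(7−1) = 7·6 = 42.
φ(31) = 31 − 1 = 30.
φ(293) = 293 − 1 = 292.
φ(941) = 941 − 1 = 940.
Multiply: 2 · 42 · 30 · 292 · 940 = 691689600.

691689600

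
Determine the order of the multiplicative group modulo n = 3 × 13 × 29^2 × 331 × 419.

2688174720

φ(3) = 3 − 1 = 2.
φ(13) = 13 − 1 = 12.
φ(29^2) = 29^1·(29−1) = 29·28 = 812.
φ(331) = 331 − 1 = 330.
φ(419) = 419 − 1 = 418.
Since φ is multiplicative, φ(4548860511) = 2 · 12 · 812 · 330 · 418 = 2688174720.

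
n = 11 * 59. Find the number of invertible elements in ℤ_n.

φ(649) = 649 · (1 − 1/11) · (1 − 1/59)
       = 649 · 580/649 = 580.

580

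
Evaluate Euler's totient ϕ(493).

448

493 = 17 × 29.
φ(17) = 17 − 1 = 16.
φ(29) = 29 − 1 = 28.
Since φ is multiplicative, φ(493) = 16 · 28 = 448.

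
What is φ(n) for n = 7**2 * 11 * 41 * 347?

5812800

φ(7668353) = 7668353 · (1 − 1/7) · (1 − 1/11) · (1 − 1/41) · (1 − 1/347)
       = 7668353 · 830400/1095479 = 5812800.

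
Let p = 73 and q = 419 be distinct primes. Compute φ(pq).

30096

φ(n) = (p − 1)(q − 1) = (73−1)(419−1) = 72·418 = 30096.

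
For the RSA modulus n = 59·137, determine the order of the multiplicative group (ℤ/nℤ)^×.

7888

φ(n) = (p − 1)(q − 1) = (59−1)(137−1) = 58·136 = 7888.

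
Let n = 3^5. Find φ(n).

φ(243) = 243 · (1 − 1/3)
       = 243 · 2/3 = 162.

162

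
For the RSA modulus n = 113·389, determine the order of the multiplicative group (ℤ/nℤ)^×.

43456

For distinct primes, φ(pq) = (p−1)(q−1) = 112 × 388 = 43456.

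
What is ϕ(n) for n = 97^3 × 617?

φ(563119241) = 563119241 · (1 − 1/97) · (1 − 1/617)
       = 563119241 · 59136/59849 = 556410624.

556410624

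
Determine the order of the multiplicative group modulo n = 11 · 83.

820

φ(913) = 913 · (1 − 1/11) · (1 − 1/83)
       = 913 · 820/913 = 820.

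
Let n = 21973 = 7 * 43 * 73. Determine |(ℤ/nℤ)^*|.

18144

φ(7) = 7 − 1 = 6.
φ(43) = 43 − 1 = 42.
φ(73) = 73 − 1 = 72.
φ(21973) = 6 × 42 × 72 = 18144.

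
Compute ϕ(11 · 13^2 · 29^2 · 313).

395216640

φ(489350147) = 489350147 · (1 − 1/11) · (1 − 1/13) · (1 − 1/29) · (1 − 1/313)
       = 489350147 · 1048320/1298011 = 395216640.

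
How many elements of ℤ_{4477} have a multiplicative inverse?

3960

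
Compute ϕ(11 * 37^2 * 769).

10229760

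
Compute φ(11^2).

110

φ(11^2) = 11^1·(11−1) = 11·10 = 110.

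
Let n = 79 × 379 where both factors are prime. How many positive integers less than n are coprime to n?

29484

φ(29941) = 29941 · (1 − 1/79) · (1 − 1/379)
       = 29941 · 29484/29941 = 29484.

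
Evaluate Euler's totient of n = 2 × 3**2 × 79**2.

36972

φ(2) = 2 − 1 = 1.
φ(3^2) = 3^2 − 3^1 = 9 − 3 = 6.
φ(79^2) = 79^2 − 79^1 = 6241 − 79 = 6162.
φ(112338) = 1 × 6 × 6162 = 36972.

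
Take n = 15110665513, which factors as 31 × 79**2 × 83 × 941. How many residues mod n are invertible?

φ(15110665513) = 15110665513 · (1 − 1/31) · (1 − 1/79) · (1 − 1/83) · (1 − 1/941)
       = 15110665513 · 180367200/191274247 = 14249008800.

14249008800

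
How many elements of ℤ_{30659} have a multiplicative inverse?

27720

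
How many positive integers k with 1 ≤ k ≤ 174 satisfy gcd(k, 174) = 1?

Factor 174: 174 = 2 * 3 * 29.
φ(174) = 174 · (1 − 1/2) · (1 − 1/3) · (1 − 1/29)
       = 174 · 56/174 = 56.

56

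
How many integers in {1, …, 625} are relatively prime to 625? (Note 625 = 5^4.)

φ(625) = 625 · (1 − 1/5)
       = 625 · 4/5 = 500.

500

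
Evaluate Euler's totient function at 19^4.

φ(19^4) = 19^3·(19−1) = 6859·18 = 123462.

123462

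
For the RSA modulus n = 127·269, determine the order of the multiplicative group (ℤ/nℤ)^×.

33768

For distinct primes, φ(pq) = (p−1)(q−1) = 126 × 268 = 33768.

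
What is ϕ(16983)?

Prime factorization: 16983 = 3^3 × 17 × 37.
φ(3^3) = 3^2·(3−1) = 9·2 = 18.
φ(17) = 17 − 1 = 16.
φ(37) = 37 − 1 = 36.
Multiply: 18 · 16 · 36 = 10368.

10368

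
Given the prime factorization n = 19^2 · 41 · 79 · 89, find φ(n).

93899520

φ(104065831) = 104065831 · (1 − 1/19) · (1 − 1/41) · (1 − 1/79) · (1 − 1/89)
       = 104065831 · 4942080/5477149 = 93899520.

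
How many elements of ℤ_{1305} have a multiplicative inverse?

672

1305 = 3**2 · 5 · 29.
φ(3^2) = 3^2 − 3^1 = 9 − 3 = 6.
φ(5) = 5 − 1 = 4.
φ(29) = 29 − 1 = 28.
φ(1305) = 6 × 4 × 28 = 672.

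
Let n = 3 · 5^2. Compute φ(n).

40

φ(75) = 75 · (1 − 1/3) · (1 − 1/5)
       = 75 · 8/15 = 40.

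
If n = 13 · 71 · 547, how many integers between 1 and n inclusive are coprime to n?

458640

φ(504881) = 504881 · (1 − 1/13) · (1 − 1/71) · (1 − 1/547)
       = 504881 · 458640/504881 = 458640.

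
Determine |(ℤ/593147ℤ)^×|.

Prime factorization: 593147 = 17 × 23 × 37 × 41.
φ(17) = 17 − 1 = 16.
φ(23) = 23 − 1 = 22.
φ(37) = 37 − 1 = 36.
φ(41) = 41 − 1 = 40.
φ(593147) = 16 × 22 × 36 × 40 = 506880.

506880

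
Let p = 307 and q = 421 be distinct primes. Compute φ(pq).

128520

For distinct primes, φ(pq) = (p−1)(q−1) = 306 × 420 = 128520.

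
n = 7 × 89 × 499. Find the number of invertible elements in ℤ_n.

φ(7) = 7 − 1 = 6.
φ(89) = 89 − 1 = 88.
φ(499) = 499 − 1 = 498.
Multiply: 6 · 88 · 498 = 262944.

262944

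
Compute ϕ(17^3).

4624

φ(4913) = 4913 · (1 − 1/17)
       = 4913 · 16/17 = 4624.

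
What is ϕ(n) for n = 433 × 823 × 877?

311071104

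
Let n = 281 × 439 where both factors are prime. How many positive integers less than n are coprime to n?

122640

φ(123359) = 123359 · (1 − 1/281) · (1 − 1/439)
       = 123359 · 122640/123359 = 122640.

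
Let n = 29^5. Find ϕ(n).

φ(29^5) = 29^5 − 29^4 = 20511149 − 707281 = 19803868.

19803868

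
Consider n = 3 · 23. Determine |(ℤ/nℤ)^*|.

44

φ(69) = 69 · (1 − 1/3) · (1 − 1/23)
       = 69 · 44/69 = 44.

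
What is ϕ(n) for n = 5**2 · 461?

φ(11525) = 11525 · (1 − 1/5) · (1 − 1/461)
       = 11525 · 1840/2305 = 9200.

9200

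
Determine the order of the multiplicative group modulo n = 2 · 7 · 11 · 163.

φ(2) = 2 − 1 = 1.
φ(7) = 7 − 1 = 6.
φ(11) = 11 − 1 = 10.
φ(163) = 163 − 1 = 162.
Multiply: 1 · 6 · 10 · 162 = 9720.

9720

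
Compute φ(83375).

First factor: 83375 = 5^3 * 23 * 29.
φ(83375) = 83375 · (1 − 1/5) · (1 − 1/23) · (1 − 1/29)
       = 83375 · 2464/3335 = 61600.

61600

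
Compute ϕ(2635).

Prime factorization: 2635 = 5 × 17 × 31.
φ(5) = 5 − 1 = 4.
φ(17) = 17 − 1 = 16.
φ(31) = 31 − 1 = 30.
Since φ is multiplicative, φ(2635) = 4 · 16 · 30 = 1920.

1920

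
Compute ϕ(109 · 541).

φ(58969) = 58969 · (1 − 1/109) · (1 − 1/541)
       = 58969 · 58320/58969 = 58320.

58320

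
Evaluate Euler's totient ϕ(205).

160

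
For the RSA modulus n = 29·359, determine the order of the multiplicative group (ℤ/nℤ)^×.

φ(n) = (p − 1)(q − 1) = (29−1)(359−1) = 28·358 = 10024.

10024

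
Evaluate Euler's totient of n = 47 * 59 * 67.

176088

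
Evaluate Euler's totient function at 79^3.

486798

φ(79^3) = 79^2·(79−1) = 6241·78 = 486798.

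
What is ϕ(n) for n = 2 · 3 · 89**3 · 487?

677530656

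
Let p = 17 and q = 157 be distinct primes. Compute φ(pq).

2496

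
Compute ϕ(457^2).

208392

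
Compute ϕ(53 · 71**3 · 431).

φ(53) = 53 − 1 = 52.
φ(71^3) = 71^3 − 71^2 = 357911 − 5041 = 352870.
φ(431) = 431 − 1 = 430.
Since φ is multiplicative, φ(8175760973) = 52 · 352870 · 430 = 7890173200.

7890173200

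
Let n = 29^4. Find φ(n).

682892

φ(29^4) = 29^4 − 29^3 = 707281 − 24389 = 682892.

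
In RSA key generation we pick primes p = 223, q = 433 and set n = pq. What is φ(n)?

For distinct primes, φ(pq) = (p−1)(q−1) = 222 × 432 = 95904.

95904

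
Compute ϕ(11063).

Factor 11063: 11063 = 13 × 23 × 37.
φ(13) = 13 − 1 = 12.
φ(23) = 23 − 1 = 22.
φ(37) = 37 − 1 = 36.
Since φ is multiplicative, φ(11063) = 12 · 22 · 36 = 9504.

9504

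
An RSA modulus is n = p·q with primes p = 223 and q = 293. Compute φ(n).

φ(223) = 223 − 1 = 222.
φ(293) = 293 − 1 = 292.
Since φ is multiplicative, φ(65339) = 222 · 292 = 64824.

64824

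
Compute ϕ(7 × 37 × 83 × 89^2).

138720384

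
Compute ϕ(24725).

18480

24725 = 5**2 × 23 × 43.
φ(5^2) = 5^2 − 5^1 = 25 − 5 = 20.
φ(23) = 23 − 1 = 22.
φ(43) = 43 − 1 = 42.
Since φ is multiplicative, φ(24725) = 20 · 22 · 42 = 18480.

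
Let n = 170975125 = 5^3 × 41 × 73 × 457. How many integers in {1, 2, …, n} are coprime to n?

φ(5^3) = 5^2·(5−1) = 25·4 = 100.
φ(41) = 41 − 1 = 40.
φ(73) = 73 − 1 = 72.
φ(457) = 457 − 1 = 456.
Since φ is multiplicative, φ(170975125) = 100 · 40 · 72 · 456 = 131328000.

131328000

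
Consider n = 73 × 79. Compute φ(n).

φ(73) = 73 − 1 = 72.
φ(79) = 79 − 1 = 78.
Multiply: 72 · 78 = 5616.

5616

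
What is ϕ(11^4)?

φ(11^4) = 11^4 − 11^3 = 14641 − 1331 = 13310.

13310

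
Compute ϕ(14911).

12960

Factor 14911: 14911 = 13 · 31 · 37.
φ(14911) = 14911 · (1 − 1/13) · (1 − 1/31) · (1 − 1/37)
       = 14911 · 12960/14911 = 12960.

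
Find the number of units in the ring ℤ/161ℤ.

132

Factor 161: 161 = 7 · 23.
φ(7) = 7 − 1 = 6.
φ(23) = 23 − 1 = 22.
Since φ is multiplicative, φ(161) = 6 · 22 = 132.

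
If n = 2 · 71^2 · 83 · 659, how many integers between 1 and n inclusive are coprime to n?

φ(551455154) = 551455154 · (1 − 1/2) · (1 − 1/71) · (1 − 1/83) · (1 − 1/659)
       = 551455154 · 3776920/7766974 = 268161320.

268161320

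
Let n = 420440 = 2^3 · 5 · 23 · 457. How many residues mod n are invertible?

160512

φ(420440) = 420440 · (1 − 1/2) · (1 − 1/5) · (1 − 1/23) · (1 − 1/457)
       = 420440 · 40128/105110 = 160512.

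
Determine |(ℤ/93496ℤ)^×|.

40320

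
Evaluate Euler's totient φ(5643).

3240

Factor 5643: 5643 = 3^3 * 11 * 19.
φ(5643) = 5643 · (1 − 1/3) · (1 − 1/11) · (1 − 1/19)
       = 5643 · 360/627 = 3240.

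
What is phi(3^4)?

φ(3^4) = 3^3·(3−1) = 27·2 = 54.

54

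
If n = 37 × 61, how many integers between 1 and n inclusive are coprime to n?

2160

φ(2257) = 2257 · (1 − 1/37) · (1 − 1/61)
       = 2257 · 2160/2257 = 2160.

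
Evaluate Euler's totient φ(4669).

Prime factorization: 4669 = 7 · 23 · 29.
φ(4669) = 4669 · (1 − 1/7) · (1 − 1/23) · (1 − 1/29)
       = 4669 · 3696/4669 = 3696.

3696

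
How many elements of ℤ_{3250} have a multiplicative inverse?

3250 = 2 · 5^3 · 13.
φ(3250) = 3250 · (1 − 1/2) · (1 − 1/5) · (1 − 1/13)
       = 3250 · 48/130 = 1200.

1200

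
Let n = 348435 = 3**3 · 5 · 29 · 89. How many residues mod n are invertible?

φ(348435) = 348435 · (1 − 1/3) · (1 − 1/5) · (1 − 1/29) · (1 − 1/89)
       = 348435 · 19712/38715 = 177408.

177408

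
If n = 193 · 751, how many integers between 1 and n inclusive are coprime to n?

144000

φ(193) = 193 − 1 = 192.
φ(751) = 751 − 1 = 750.
Since φ is multiplicative, φ(144943) = 192 · 750 = 144000.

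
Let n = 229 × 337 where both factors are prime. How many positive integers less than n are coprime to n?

76608

φ(229) = 229 − 1 = 228.
φ(337) = 337 − 1 = 336.
φ(77173) = 228 × 336 = 76608.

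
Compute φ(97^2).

9312

φ(9409) = 9409 · (1 − 1/97)
       = 9409 · 96/97 = 9312.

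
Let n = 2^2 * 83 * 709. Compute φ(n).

φ(235388) = 235388 · (1 − 1/2) · (1 − 1/83) · (1 − 1/709)
       = 235388 · 58056/117694 = 116112.

116112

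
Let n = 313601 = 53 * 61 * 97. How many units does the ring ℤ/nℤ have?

299520

φ(313601) = 313601 · (1 − 1/53) · (1 − 1/61) · (1 − 1/97)
       = 313601 · 299520/313601 = 299520.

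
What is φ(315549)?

315549 = 3^3 · 13 · 29 · 31.
φ(315549) = 315549 · (1 − 1/3) · (1 − 1/13) · (1 − 1/29) · (1 − 1/31)
       = 315549 · 20160/35061 = 181440.

181440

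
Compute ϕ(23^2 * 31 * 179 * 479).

1291575120

φ(1406066659) = 1406066659 · (1 − 1/23) · (1 − 1/31) · (1 − 1/179) · (1 − 1/479)
       = 1406066659 · 56155440/61133333 = 1291575120.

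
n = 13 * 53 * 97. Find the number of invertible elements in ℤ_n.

59904

φ(66833) = 66833 · (1 − 1/13) · (1 − 1/53) · (1 − 1/97)
       = 66833 · 59904/66833 = 59904.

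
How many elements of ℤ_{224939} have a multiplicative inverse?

Prime factorization: 224939 = 11**3 · 13**2.
φ(224939) = 224939 · (1 − 1/11) · (1 − 1/13)
       = 224939 · 120/143 = 188760.

188760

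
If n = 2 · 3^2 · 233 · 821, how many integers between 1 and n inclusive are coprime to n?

1141440

φ(3443274) = 3443274 · (1 − 1/2) · (1 − 1/3) · (1 − 1/233) · (1 − 1/821)
       = 3443274 · 380480/1147758 = 1141440.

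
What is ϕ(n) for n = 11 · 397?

3960

φ(4367) = 4367 · (1 − 1/11) · (1 − 1/397)
       = 4367 · 3960/4367 = 3960.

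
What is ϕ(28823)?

Factor 28823: 28823 = 19 × 37 × 41.
φ(28823) = 28823 · (1 − 1/19) · (1 − 1/37) · (1 − 1/41)
       = 28823 · 25920/28823 = 25920.

25920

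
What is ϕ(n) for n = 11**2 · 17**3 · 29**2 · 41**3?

27771174323200

φ(34457177525353) = 34457177525353 · (1 − 1/11) · (1 − 1/17) · (1 − 1/29) · (1 − 1/41)
       = 34457177525353 · 179200/222343 = 27771174323200.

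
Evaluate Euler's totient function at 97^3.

φ(97^3) = 97^2·(97−1) = 9409·96 = 903264.

903264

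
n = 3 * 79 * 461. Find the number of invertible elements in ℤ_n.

71760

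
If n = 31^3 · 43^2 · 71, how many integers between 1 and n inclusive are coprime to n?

3644688600

φ(3910932689) = 3910932689 · (1 − 1/31) · (1 − 1/43) · (1 − 1/71)
       = 3910932689 · 88200/94643 = 3644688600.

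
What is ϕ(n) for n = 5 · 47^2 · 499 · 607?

2609862624

φ(3345453185) = 3345453185 · (1 − 1/5) · (1 − 1/47) · (1 − 1/499) · (1 − 1/607)
       = 3345453185 · 55528992/71179855 = 2609862624.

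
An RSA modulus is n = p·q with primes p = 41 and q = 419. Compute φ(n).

φ(pq) = (p−1)(q−1) = 40 · 418 = 16720.

16720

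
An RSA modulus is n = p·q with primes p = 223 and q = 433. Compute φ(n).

95904

φ(pq) = (p−1)(q−1) = 222 · 432 = 95904.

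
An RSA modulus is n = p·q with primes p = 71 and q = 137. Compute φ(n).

9520

φ(71) = 71 − 1 = 70.
φ(137) = 137 − 1 = 136.
Since φ is multiplicative, φ(9727) = 70 · 136 = 9520.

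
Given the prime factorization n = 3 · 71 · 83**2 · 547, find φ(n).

520250640

φ(3) = 3 − 1 = 2.
φ(71) = 71 − 1 = 70.
φ(83^2) = 83^2 − 83^1 = 6889 − 83 = 6806.
φ(547) = 547 − 1 = 546.
Since φ is multiplicative, φ(802644279) = 2 · 70 · 6806 · 546 = 520250640.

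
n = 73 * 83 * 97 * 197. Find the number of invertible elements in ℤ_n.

111089664

φ(73) = 73 − 1 = 72.
φ(83) = 83 − 1 = 82.
φ(97) = 97 − 1 = 96.
φ(197) = 197 − 1 = 196.
φ(115781431) = 72 × 82 × 96 × 196 = 111089664.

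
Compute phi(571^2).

325470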